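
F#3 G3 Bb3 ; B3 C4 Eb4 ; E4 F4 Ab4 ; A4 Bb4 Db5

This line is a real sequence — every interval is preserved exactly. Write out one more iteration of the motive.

The 3-note cells begin on F#3, B3, E4, A4 — each up a 4th from the last.
From D5 the exact shape gives D5 Eb5 Gb5.

D5 Eb5 Gb5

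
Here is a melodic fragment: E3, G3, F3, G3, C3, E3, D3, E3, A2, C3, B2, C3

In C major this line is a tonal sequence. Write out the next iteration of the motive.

Unit = 4 notes; the statements start on E3, C3, A2, moving down a 3rd each time.
So cell 4 is F2 A2 G2 A2.

F2 A2 G2 A2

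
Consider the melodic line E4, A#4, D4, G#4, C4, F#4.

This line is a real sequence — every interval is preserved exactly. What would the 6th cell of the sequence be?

Gb3 C4

Taking 2-note groups, the heads are E4, D4, C4: the pattern moves down a 2nd.
Carrying on: Bb3 → Ab3 → Gb3.
So cell 6 is Gb3 C4.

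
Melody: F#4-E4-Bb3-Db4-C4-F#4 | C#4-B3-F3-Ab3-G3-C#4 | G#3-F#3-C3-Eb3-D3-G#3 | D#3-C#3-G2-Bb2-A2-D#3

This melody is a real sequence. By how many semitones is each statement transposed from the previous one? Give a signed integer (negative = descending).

-5

Taking 6-note groups, the heads are F#4, C#4, G#3, D#3: the pattern moves down a 4th.
Counting half-steps from F#4 to C#4: -5.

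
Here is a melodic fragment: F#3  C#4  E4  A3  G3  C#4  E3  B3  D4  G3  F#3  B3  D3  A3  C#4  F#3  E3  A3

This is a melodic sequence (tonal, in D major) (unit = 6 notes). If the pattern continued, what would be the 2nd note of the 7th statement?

The unit is 6 notes. Position-2 pitches of the 3 shown cells: C#4, B3, A3.
Carrying that down a 2nd forward: G3 → F#3 → E3 → D3.

D3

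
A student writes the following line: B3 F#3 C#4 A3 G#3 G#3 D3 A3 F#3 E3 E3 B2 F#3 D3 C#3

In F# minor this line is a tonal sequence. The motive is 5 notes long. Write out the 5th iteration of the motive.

A2 E2 B2 G#2 F#2

Taking 5-note groups, the heads are B3, G#3, E3: the pattern moves down a 3rd.
Extending down a 3rd: C#3 → A2.
Statement 5 starts on A2 and keeps the same diatonic contour: A2 E2 B2 G#2 F#2.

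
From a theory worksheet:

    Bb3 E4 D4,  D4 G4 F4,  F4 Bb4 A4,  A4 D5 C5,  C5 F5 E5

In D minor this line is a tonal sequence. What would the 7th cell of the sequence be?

With a 3-note motive the entries are Bb3, D4, F4, A4, C5, each up a 3rd from the previous.
Carrying on: E5 → G5.
From G5 the diatonic shape gives G5 C6 Bb5.

G5 C6 Bb5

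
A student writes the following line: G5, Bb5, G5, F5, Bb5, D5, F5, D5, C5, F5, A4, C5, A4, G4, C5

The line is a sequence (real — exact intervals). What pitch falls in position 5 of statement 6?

The unit is 5 notes. Position-5 pitches of the 3 shown cells: Bb5, F5, C5.
Each moves down a 4th. Continuing: G4 → D4 → A3.

A3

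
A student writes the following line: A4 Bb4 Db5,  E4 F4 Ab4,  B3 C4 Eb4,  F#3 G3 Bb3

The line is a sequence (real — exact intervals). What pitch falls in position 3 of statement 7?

The unit is 3 notes. Position-3 pitches of the 4 shown cells: Db5, Ab4, Eb4, Bb3.
Extending down a 4th: F3 → C3 → G2.

G2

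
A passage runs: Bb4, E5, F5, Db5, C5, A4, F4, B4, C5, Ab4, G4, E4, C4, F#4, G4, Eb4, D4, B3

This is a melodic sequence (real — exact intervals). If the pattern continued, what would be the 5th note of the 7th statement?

Grouping in 6s, the 5th note of each cell is C5, G4, D4.
Extending down a 4th: A3 → E3 → B2 → F#2.

F#2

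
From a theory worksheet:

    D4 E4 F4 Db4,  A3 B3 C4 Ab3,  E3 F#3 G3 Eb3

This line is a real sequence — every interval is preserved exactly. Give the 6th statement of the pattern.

C#2 D#2 E2 C2

Unit = 4 notes; the statements start on D4, A3, E3, moving down a 4th each time.
Continuing the starts: B2 → F#2 → C#2.
Statement 6 starts on C#2 and keeps the same exact contour: C#2 D#2 E2 C2.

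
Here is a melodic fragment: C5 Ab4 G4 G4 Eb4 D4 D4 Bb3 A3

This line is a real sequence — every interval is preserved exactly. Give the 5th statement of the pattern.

E3 C3 B2

Taking 3-note groups, the heads are C5, G4, D4: the pattern moves down a 4th.
Extending down a 4th: A3 → E3.
So cell 5 is E3 C3 B2.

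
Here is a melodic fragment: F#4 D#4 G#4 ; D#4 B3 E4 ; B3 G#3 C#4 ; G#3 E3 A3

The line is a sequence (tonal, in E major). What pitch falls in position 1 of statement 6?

C#3

Grouping in 3s, the 1st note of each cell is F#4, D#4, B3, G#3.
Carrying that down a 3rd forward: E3 → C#3.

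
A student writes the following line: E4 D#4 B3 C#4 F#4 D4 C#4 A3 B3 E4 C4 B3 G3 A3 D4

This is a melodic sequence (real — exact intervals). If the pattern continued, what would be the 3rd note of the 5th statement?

With 5-note cells, note 3 of each statement runs B3, A3, G3.
Each moves down a 2nd. Continuing: F3 → Eb3.

Eb3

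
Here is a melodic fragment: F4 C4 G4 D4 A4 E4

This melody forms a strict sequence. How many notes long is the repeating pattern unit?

6 notes total. Splitting into 3 groups of 2:
F4 C4 | G4 D4 | A4 E4
Every group is a transposition up a 2nd of the one before; no shorter unit works.

2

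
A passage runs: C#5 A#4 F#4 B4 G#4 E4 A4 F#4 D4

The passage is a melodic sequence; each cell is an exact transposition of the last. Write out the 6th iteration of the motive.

Taking 3-note groups, the heads are C#5, B4, A4: the pattern moves down a 2nd.
Extending down a 2nd: G4 → F4 → Eb4.
Statement 6 starts on Eb4 and keeps the same exact contour: Eb4 C4 Ab3.

Eb4 C4 Ab3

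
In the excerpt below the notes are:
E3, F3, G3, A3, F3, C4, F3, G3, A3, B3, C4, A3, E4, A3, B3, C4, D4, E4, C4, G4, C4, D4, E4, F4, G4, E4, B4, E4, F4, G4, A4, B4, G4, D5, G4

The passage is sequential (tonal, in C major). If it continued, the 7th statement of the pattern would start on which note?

With a 7-note motive the entries are E3, G3, B3, D4, F4, each up a 3rd from the previous.
Continuing: A4 → C5. Statement 7 starts on C5.

C5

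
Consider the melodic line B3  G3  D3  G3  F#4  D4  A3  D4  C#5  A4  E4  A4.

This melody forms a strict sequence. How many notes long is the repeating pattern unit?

Try groups of 4 (3 cells in 12 notes):
B3 G3 D3 G3 | F#4 D4 A3 D4 | C#5 A4 E4 A4
That's a consistent up a 5th shift per cell, and no other grouping gives one.

4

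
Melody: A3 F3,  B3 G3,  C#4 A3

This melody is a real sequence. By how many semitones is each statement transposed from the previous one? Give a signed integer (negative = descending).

With a 2-note motive the entries are A3, B3, C#4, each up a 2nd from the previous.
A3→B3 is 59 − 57 = 2 semitones.

2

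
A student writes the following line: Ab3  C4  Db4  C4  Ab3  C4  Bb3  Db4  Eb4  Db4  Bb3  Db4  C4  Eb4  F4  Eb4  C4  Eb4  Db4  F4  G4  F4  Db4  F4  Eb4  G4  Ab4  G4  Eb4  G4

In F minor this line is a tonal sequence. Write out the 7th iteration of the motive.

G4 Bb4 C5 Bb4 G4 Bb4

Unit = 6 notes; the statements start on Ab3, Bb3, C4, Db4, Eb4, moving up a 2nd each time.
Extending up a 2nd: F4 → G4.
From G4 the diatonic shape gives G4 Bb4 C5 Bb4 G4 Bb4.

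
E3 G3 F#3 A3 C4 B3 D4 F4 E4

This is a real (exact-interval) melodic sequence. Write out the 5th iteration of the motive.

The 3-note cells begin on E3, A3, D4 — each up a 4th from the last.
Carrying on: G4 → C5.
Statement 5 starts on C5 and keeps the same exact contour: C5 Eb5 D5.

C5 Eb5 D5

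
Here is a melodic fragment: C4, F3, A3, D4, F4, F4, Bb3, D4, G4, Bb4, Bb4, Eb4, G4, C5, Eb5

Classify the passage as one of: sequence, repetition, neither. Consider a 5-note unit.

Each 5-note cell is the previous one transposed up a 4th.

sequence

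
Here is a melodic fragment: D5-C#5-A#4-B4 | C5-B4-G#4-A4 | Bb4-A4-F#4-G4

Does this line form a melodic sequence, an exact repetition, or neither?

sequence

Each 4-note cell is the previous one transposed down a 2nd.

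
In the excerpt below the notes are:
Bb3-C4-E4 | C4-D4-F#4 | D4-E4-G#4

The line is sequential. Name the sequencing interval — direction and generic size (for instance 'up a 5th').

up a 2nd

Unit = 3 notes; the statements start on Bb3, C4, D4, moving up a 2nd each time.
Bb3 to C4 is up a 2nd.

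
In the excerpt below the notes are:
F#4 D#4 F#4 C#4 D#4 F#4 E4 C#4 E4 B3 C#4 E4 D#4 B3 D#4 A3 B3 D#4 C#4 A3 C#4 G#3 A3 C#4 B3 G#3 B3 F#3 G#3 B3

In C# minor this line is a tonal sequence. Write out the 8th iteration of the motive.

F#3 D#3 F#3 C#3 D#3 F#3

Unit = 6 notes; the statements start on F#4, E4, D#4, C#4, B3, moving down a 2nd each time.
Continuing the starts: A3 → G#3 → F#3.
So cell 8 is F#3 D#3 F#3 C#3 D#3 F#3.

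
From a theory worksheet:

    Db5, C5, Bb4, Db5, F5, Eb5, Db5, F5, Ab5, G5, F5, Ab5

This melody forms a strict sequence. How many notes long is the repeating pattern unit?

4

12 notes total. Splitting into 3 groups of 4:
Db5 C5 Bb4 Db5 | F5 Eb5 Db5 F5 | Ab5 G5 F5 Ab5
Each cell is the previous one up a 3rd — so the unit is 4 notes.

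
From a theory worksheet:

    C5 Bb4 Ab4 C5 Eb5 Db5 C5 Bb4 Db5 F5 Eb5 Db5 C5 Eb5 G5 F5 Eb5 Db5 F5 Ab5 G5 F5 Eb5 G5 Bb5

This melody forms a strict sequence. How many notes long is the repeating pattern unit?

5

There are 25 notes; a 5-note unit gives 5 cells:
C5 Bb4 Ab4 C5 Eb5 | Db5 C5 Bb4 Db5 F5 | Eb5 Db5 C5 Eb5 G5 | F5 Eb5 Db5 F5 Ab5 | G5 F5 Eb5 G5 Bb5
Each cell is the previous one up a 2nd — so the unit is 5 notes.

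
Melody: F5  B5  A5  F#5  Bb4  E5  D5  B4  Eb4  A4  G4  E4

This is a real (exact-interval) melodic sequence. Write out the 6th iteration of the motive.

Taking 4-note groups, the heads are F5, Bb4, Eb4: the pattern moves down a 5th.
Extending down a 5th: Ab3 → Db3 → Gb2.
Statement 6 starts on Gb2 and keeps the same exact contour: Gb2 C3 Bb2 G2.

Gb2 C3 Bb2 G2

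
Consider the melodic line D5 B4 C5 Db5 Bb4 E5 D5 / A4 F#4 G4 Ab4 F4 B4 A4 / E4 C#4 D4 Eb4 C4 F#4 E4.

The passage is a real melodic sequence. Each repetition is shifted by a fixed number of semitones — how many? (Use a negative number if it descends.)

-5

Unit = 7 notes; the statements start on D5, A4, E4, moving down a 4th each time.
Counting half-steps from D5 to A4: -5.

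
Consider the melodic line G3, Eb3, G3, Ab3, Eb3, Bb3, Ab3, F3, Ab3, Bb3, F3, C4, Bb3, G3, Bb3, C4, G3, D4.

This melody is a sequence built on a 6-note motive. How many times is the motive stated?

3

18 notes in groups of 6 gives 18/6 = 3 statements.
Starts: G3, Ab3, Bb3 — each up a 2nd.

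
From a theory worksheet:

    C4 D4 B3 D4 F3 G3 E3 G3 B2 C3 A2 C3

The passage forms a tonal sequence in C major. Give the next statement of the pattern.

E2 F2 D2 F2

The 4-note cells begin on C4, F3, B2 — each down a 5th from the last.
Statement 4 starts on E2 and keeps the same diatonic contour: E2 F2 D2 F2.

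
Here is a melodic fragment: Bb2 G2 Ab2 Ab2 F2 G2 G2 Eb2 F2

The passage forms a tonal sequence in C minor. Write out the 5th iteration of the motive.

Unit = 3 notes; the statements start on Bb2, Ab2, G2, moving down a 2nd each time.
Continuing the starts: F2 → Eb2.
From Eb2 the diatonic shape gives Eb2 C2 D2.

Eb2 C2 D2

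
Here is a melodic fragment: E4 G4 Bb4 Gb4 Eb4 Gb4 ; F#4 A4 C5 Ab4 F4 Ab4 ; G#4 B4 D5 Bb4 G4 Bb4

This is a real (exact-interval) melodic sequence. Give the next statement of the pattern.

With a 6-note motive the entries are E4, F#4, G#4, each up a 2nd from the previous.
From A#4 the exact shape gives A#4 C#5 E5 C5 A4 C5.

A#4 C#5 E5 C5 A4 C5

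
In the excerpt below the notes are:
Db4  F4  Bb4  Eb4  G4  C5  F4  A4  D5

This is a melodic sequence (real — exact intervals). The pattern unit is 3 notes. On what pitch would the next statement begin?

G4

Taking 3-note groups, the heads are Db4, Eb4, F4: the pattern moves up a 2nd.
One more step up a 2nd gives G4.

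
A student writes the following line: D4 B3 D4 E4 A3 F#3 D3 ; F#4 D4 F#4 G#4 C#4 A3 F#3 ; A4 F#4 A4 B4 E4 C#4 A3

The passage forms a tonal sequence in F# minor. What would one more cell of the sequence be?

The 7-note cells begin on D4, F#4, A4 — each up a 3rd from the last.
So cell 4 is C#5 A4 C#5 D5 G#4 E4 C#4.

C#5 A4 C#5 D5 G#4 E4 C#4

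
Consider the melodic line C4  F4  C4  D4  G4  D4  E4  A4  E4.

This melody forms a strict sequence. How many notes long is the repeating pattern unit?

3

There are 9 notes; a 3-note unit gives 3 cells:
C4 F4 C4 | D4 G4 D4 | E4 A4 E4
Every group is a transposition up a 2nd of the one before; no shorter unit works.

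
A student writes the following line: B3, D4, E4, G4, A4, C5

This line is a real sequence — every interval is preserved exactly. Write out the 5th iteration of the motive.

G5 Bb5

The 2-note cells begin on B3, E4, A4 — each up a 4th from the last.
Continuing the starts: D5 → G5.
So cell 5 is G5 Bb5.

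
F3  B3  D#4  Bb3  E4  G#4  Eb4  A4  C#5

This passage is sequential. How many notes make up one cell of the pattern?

9 notes total. Splitting into 3 groups of 3:
F3 B3 D#4 | Bb3 E4 G#4 | Eb4 A4 C#5
Each cell is the previous one up a 4th — so the unit is 3 notes.

3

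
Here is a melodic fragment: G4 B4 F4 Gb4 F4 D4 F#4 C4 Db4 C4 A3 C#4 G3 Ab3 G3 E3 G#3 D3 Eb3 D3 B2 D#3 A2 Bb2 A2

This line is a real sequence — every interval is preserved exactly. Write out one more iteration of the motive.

Unit = 5 notes; the statements start on G4, D4, A3, E3, B2, moving down a 4th each time.
Statement 6 starts on F#2 and keeps the same exact contour: F#2 A#2 E2 F2 E2.

F#2 A#2 E2 F2 E2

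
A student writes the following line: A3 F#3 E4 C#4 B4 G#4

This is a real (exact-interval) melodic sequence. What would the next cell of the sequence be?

Taking 2-note groups, the heads are A3, E4, B4: the pattern moves up a 5th.
Statement 4 starts on F#5 and keeps the same exact contour: F#5 D#5.

F#5 D#5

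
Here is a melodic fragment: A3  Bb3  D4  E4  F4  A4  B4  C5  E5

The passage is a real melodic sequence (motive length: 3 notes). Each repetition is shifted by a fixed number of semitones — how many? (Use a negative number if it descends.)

Taking 3-note groups, the heads are A3, E4, B4: the pattern moves up a 5th.
A3→E4 is 64 − 57 = 7 semitones.

7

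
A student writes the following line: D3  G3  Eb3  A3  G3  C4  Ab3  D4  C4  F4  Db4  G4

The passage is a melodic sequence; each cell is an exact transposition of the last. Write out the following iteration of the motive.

The 4-note cells begin on D3, G3, C4 — each up a 4th from the last.
From F4 the exact shape gives F4 Bb4 Gb4 C5.

F4 Bb4 Gb4 C5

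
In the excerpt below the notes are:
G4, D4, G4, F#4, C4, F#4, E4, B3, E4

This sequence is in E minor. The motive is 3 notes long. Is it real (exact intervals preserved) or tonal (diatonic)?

tonal

Every note is diatonic to E minor.
Cell 1 has -5 semitones from note 1 to 2, but cell 2 has -6 — the interval quality changes while the contour stays the same, which is the hallmark of a tonal sequence.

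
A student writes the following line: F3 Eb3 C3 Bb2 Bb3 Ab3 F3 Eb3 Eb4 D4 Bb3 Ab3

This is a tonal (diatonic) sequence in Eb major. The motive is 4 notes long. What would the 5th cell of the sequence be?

D5 C5 Ab4 G4

Taking 4-note groups, the heads are F3, Bb3, Eb4: the pattern moves up a 4th.
Carrying on: Ab4 → D5.
Statement 5 starts on D5 and keeps the same diatonic contour: D5 C5 Ab4 G4.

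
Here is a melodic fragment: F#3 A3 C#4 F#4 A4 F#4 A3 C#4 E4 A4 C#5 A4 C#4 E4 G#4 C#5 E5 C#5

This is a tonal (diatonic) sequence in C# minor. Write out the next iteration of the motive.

With a 6-note motive the entries are F#3, A3, C#4, each up a 3rd from the previous.
So cell 4 is E4 G#4 B4 E5 G#5 E5.

E4 G#4 B4 E5 G#5 E5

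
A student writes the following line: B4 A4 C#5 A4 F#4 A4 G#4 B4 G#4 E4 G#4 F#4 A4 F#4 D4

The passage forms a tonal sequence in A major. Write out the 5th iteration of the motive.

With a 5-note motive the entries are B4, A4, G#4, each down a 2nd from the previous.
Extending down a 2nd: F#4 → E4.
Statement 5 starts on E4 and keeps the same diatonic contour: E4 D4 F#4 D4 B3.

E4 D4 F#4 D4 B3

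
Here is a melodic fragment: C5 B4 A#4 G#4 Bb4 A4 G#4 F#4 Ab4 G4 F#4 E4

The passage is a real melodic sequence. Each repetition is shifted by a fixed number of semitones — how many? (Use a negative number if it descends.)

The 4-note cells begin on C5, Bb4, Ab4 — each down a 2nd from the last.
C5→Bb4 is 70 − 72 = -2 semitones.

-2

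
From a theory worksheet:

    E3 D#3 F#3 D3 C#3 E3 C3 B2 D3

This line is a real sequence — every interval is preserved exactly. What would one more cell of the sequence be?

Bb2 A2 C3

The 3-note cells begin on E3, D3, C3 — each down a 2nd from the last.
From Bb2 the exact shape gives Bb2 A2 C3.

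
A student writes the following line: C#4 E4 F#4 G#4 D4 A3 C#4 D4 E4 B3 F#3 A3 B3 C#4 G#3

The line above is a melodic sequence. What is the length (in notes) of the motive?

15 notes total. Splitting into 3 groups of 5:
C#4 E4 F#4 G#4 D4 | A3 C#4 D4 E4 B3 | F#3 A3 B3 C#4 G#3
Every group is a transposition down a 3rd of the one before; no shorter unit works.

5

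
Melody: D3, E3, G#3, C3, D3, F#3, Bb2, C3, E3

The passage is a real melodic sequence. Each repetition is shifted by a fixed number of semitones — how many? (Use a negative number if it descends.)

-2

The 3-note cells begin on D3, C3, Bb2 — each down a 2nd from the last.
D3 to C3 spans -2 semitones.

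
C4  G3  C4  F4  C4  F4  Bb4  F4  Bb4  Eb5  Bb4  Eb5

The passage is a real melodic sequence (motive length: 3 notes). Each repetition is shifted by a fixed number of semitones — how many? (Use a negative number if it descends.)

Unit = 3 notes; the statements start on C4, F4, Bb4, Eb5, moving up a 4th each time.
Counting half-steps from C4 to F4: 5.

5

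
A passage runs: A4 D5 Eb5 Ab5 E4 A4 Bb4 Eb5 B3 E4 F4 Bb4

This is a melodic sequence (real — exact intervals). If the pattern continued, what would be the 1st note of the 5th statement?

The unit is 4 notes. Position-1 pitches of the 3 shown cells: A4, E4, B3.
Carrying that down a 4th forward: F#3 → C#3.

C#3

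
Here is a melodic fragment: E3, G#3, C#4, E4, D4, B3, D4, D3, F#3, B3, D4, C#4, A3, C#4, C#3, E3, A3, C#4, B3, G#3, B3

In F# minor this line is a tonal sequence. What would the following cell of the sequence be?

B2 D3 G#3 B3 A3 F#3 A3

Unit = 7 notes; the statements start on E3, D3, C#3, moving down a 2nd each time.
So cell 4 is B2 D3 G#3 B3 A3 F#3 A3.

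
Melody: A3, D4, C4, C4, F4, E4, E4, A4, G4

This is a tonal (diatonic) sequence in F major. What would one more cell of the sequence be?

G4 C5 Bb4

Unit = 3 notes; the statements start on A3, C4, E4, moving up a 3rd each time.
Statement 4 starts on G4 and keeps the same diatonic contour: G4 C5 Bb4.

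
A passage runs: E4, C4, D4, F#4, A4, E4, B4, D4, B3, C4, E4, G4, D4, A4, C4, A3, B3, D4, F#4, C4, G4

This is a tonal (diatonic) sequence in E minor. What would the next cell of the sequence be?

B3 G3 A3 C4 E4 B3 F#4

With a 7-note motive the entries are E4, D4, C4, each down a 2nd from the previous.
So cell 4 is B3 G3 A3 C4 E4 B3 F#4.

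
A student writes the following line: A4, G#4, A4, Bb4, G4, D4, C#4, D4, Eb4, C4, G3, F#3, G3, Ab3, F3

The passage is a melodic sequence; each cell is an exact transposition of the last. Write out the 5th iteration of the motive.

F2 E2 F2 Gb2 Eb2

With a 5-note motive the entries are A4, D4, G3, each down a 5th from the previous.
Continuing the starts: C3 → F2.
Statement 5 starts on F2 and keeps the same exact contour: F2 E2 F2 Gb2 Eb2.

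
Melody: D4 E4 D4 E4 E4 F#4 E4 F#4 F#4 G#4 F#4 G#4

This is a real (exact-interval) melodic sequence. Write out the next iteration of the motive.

Unit = 4 notes; the statements start on D4, E4, F#4, moving up a 2nd each time.
From G#4 the exact shape gives G#4 A#4 G#4 A#4.

G#4 A#4 G#4 A#4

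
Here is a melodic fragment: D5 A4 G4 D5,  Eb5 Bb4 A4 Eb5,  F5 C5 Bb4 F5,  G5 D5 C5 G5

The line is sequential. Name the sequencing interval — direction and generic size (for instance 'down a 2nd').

With a 4-note motive the entries are D5, Eb5, F5, G5, each up a 2nd from the previous.
From D5 to Eb5: up a 2nd.

up a 2nd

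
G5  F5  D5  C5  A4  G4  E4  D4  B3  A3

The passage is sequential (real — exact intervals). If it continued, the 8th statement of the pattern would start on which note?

With a 2-note motive the entries are G5, D5, A4, E4, B3, each down a 4th from the previous.
Extending the heads down a 4th: F#3 → C#3 → G#2.

G#2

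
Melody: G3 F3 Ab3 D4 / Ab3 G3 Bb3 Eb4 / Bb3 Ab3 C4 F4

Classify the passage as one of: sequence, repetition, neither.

Each 4-note cell is the previous one transposed up a 2nd.

sequence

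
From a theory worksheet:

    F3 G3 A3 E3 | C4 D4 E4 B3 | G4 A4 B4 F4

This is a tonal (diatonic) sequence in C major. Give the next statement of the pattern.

D5 E5 F5 C5

With a 4-note motive the entries are F3, C4, G4, each up a 5th from the previous.
Statement 4 starts on D5 and keeps the same diatonic contour: D5 E5 F5 C5.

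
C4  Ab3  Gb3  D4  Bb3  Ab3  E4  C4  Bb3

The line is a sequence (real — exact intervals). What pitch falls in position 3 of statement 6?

E4

With 3-note cells, note 3 of each statement runs Gb3, Ab3, Bb3.
Extending up a 2nd: C4 → D4 → E4.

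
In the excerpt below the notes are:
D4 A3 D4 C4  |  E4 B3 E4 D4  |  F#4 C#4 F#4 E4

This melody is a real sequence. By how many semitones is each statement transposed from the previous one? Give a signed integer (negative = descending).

Unit = 4 notes; the statements start on D4, E4, F#4, moving up a 2nd each time.
Counting half-steps from D4 to E4: 2.

2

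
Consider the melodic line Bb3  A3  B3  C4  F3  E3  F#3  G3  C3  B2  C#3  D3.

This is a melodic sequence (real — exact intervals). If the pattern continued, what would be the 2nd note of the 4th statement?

F#2

With 4-note cells, note 2 of each statement runs A3, E3, B2.
From B2, down a 4th gives F#2.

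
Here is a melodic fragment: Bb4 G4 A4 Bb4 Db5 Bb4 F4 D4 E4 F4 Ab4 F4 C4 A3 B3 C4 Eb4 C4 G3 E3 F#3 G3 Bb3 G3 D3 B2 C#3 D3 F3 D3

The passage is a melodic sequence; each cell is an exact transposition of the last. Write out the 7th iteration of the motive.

Taking 6-note groups, the heads are Bb4, F4, C4, G3, D3: the pattern moves down a 4th.
Carrying on: A2 → E2.
So cell 7 is E2 C#2 D#2 E2 G2 E2.

E2 C#2 D#2 E2 G2 E2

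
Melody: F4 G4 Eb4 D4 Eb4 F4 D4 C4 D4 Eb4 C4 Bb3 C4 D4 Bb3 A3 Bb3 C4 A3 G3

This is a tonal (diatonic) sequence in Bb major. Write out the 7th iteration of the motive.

The 4-note cells begin on F4, Eb4, D4, C4, Bb3 — each down a 2nd from the last.
Continuing the starts: A3 → G3.
From G3 the diatonic shape gives G3 A3 F3 Eb3.

G3 A3 F3 Eb3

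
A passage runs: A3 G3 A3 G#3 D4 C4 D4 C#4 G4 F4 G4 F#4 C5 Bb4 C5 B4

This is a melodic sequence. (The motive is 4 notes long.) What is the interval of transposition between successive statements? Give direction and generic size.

up a 4th

With a 4-note motive the entries are A3, D4, G4, C5, each up a 4th from the previous.
From A3 to D4: up a 4th.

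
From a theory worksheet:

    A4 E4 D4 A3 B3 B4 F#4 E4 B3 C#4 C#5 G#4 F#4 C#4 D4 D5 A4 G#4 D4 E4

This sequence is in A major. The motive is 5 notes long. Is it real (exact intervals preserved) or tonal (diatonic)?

tonal

Every note is diatonic to A major.
Cell 1 has +2 semitones from note 4 to 5, but cell 3 has +1 — the interval quality changes while the contour stays the same, which is the hallmark of a tonal sequence.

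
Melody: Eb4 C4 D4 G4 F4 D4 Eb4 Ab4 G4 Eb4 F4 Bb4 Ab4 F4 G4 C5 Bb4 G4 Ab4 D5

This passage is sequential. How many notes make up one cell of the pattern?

20 notes total. Splitting into 5 groups of 4:
Eb4 C4 D4 G4 | F4 D4 Eb4 Ab4 | G4 Eb4 F4 Bb4 | Ab4 F4 G4 C5 | Bb4 G4 Ab4 D5
That's a consistent up a 2nd shift per cell, and no other grouping gives one.

4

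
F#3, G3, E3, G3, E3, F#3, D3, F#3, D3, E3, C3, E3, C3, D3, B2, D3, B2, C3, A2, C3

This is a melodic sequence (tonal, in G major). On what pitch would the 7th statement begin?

With a 4-note motive the entries are F#3, E3, D3, C3, B2, each down a 2nd from the previous.
Extending the heads down a 2nd: A2 → G2.

G2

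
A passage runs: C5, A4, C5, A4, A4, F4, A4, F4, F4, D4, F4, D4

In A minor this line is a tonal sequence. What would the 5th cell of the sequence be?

With a 4-note motive the entries are C5, A4, F4, each down a 3rd from the previous.
Carrying on: D4 → B3.
So cell 5 is B3 G3 B3 G3.

B3 G3 B3 G3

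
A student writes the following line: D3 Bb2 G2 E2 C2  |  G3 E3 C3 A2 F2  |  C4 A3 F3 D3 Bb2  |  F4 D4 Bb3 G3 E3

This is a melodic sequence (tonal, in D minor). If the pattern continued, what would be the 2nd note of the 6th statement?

With 5-note cells, note 2 of each statement runs Bb2, E3, A3, D4.
Each moves up a 4th. Continuing: G4 → C5.

C5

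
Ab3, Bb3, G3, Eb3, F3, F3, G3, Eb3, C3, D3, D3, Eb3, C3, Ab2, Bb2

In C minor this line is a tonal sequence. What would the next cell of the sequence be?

Bb2 C3 Ab2 F2 G2

Unit = 5 notes; the statements start on Ab3, F3, D3, moving down a 3rd each time.
From Bb2 the diatonic shape gives Bb2 C3 Ab2 F2 G2.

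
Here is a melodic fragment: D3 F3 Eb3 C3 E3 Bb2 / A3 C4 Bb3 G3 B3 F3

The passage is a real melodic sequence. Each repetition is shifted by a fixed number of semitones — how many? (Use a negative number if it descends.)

7

Taking 6-note groups, the heads are D3, A3: the pattern moves up a 5th.
Counting half-steps from D3 to A3: 7.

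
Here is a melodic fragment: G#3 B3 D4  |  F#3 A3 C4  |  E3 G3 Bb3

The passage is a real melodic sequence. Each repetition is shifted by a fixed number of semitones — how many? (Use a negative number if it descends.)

The 3-note cells begin on G#3, F#3, E3 — each down a 2nd from the last.
Counting half-steps from G#3 to F#3: -2.

-2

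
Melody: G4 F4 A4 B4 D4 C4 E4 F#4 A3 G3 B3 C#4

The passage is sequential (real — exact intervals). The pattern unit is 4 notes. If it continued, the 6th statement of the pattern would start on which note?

Unit = 4 notes; the statements start on G4, D4, A3, moving down a 4th each time.
Continuing: E3 → B2 → F#2. Statement 6 starts on F#2.

F#2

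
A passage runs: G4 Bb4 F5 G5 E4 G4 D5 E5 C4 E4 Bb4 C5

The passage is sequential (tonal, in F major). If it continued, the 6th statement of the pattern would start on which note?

D3

Unit = 4 notes; the statements start on G4, E4, C4, moving down a 3rd each time.
Continuing: A3 → F3 → D3. Statement 6 starts on D3.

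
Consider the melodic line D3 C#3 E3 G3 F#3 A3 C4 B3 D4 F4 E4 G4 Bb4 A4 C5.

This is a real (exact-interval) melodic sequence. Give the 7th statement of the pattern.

Ab5 G5 Bb5

Unit = 3 notes; the statements start on D3, G3, C4, F4, Bb4, moving up a 4th each time.
Extending up a 4th: Eb5 → Ab5.
Statement 7 starts on Ab5 and keeps the same exact contour: Ab5 G5 Bb5.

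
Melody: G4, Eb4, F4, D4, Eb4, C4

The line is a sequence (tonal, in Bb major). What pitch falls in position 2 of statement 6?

G3

With 2-note cells, note 2 of each statement runs Eb4, D4, C4.
Each moves down a 2nd. Continuing: Bb3 → A3 → G3.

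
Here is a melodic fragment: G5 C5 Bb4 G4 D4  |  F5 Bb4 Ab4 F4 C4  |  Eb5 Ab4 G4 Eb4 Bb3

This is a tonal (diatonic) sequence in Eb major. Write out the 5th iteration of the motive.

Unit = 5 notes; the statements start on G5, F5, Eb5, moving down a 2nd each time.
Continuing the starts: D5 → C5.
From C5 the diatonic shape gives C5 F4 Eb4 C4 G3.

C5 F4 Eb4 C4 G3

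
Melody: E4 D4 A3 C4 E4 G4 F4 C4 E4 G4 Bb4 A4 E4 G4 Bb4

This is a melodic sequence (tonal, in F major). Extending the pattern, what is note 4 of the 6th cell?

F5

The unit is 5 notes. Position-4 pitches of the 3 shown cells: C4, E4, G4.
Carrying that up a 3rd forward: Bb4 → D5 → F5.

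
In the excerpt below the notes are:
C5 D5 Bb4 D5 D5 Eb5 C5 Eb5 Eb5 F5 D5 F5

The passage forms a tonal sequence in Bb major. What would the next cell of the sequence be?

F5 G5 Eb5 G5

Taking 4-note groups, the heads are C5, D5, Eb5: the pattern moves up a 2nd.
From F5 the diatonic shape gives F5 G5 Eb5 G5.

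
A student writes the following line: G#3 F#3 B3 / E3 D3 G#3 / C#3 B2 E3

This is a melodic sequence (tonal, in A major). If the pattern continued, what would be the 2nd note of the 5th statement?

E2

The unit is 3 notes. Position-2 pitches of the 3 shown cells: F#3, D3, B2.
Carrying that down a 3rd forward: G#2 → E2.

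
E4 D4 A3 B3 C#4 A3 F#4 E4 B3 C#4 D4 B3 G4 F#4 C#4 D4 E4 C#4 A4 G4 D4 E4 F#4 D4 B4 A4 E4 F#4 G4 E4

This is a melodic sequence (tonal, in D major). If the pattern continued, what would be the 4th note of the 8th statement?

B4

The unit is 6 notes. Position-4 pitches of the 5 shown cells: B3, C#4, D4, E4, F#4.
Each moves up a 2nd. Continuing: G4 → A4 → B4.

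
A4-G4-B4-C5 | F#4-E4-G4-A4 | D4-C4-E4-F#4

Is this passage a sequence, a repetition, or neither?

Each 4-note cell is the previous one transposed down a 3rd.

sequence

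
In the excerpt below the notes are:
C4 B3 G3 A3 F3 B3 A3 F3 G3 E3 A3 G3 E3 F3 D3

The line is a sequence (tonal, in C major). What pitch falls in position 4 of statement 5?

D3

With 5-note cells, note 4 of each statement runs A3, G3, F3.
Carrying that down a 2nd forward: E3 → D3.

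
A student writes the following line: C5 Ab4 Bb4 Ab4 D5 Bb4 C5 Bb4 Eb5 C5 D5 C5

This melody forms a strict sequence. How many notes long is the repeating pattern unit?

4

Try groups of 4 (3 cells in 12 notes):
C5 Ab4 Bb4 Ab4 | D5 Bb4 C5 Bb4 | Eb5 C5 D5 C5
That's a consistent up a 2nd shift per cell, and no other grouping gives one.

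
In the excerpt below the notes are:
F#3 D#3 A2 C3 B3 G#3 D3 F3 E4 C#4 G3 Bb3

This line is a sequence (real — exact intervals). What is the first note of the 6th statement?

G5

Unit = 4 notes; the statements start on F#3, B3, E4, moving up a 4th each time.
Extending the heads up a 4th: A4 → D5 → G5.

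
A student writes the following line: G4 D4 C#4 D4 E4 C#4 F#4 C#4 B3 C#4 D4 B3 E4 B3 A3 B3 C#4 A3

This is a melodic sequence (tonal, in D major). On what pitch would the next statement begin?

Taking 6-note groups, the heads are G4, F#4, E4: the pattern moves down a 2nd.
The next head, down a 2nd from E4, is D4.

D4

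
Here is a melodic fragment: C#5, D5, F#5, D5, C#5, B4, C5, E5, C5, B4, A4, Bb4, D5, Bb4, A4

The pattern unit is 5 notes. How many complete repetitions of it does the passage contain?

15 notes in groups of 5 gives 15/5 = 3 statements.
Starts: C#5, B4, A4 — each down a 2nd.

3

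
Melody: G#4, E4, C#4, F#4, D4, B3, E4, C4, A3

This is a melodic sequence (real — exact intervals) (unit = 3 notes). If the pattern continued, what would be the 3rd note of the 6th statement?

The unit is 3 notes. Position-3 pitches of the 3 shown cells: C#4, B3, A3.
Extending down a 2nd: G3 → F3 → Eb3.

Eb3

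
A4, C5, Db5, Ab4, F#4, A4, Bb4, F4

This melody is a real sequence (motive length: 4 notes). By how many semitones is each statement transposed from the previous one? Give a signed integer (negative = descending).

-3

With a 4-note motive the entries are A4, F#4, each down a 3rd from the previous.
Counting half-steps from A4 to F#4: -3.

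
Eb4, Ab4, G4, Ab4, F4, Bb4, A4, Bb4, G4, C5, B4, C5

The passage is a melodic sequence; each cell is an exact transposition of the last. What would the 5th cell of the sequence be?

B4 E5 D#5 E5

Unit = 4 notes; the statements start on Eb4, F4, G4, moving up a 2nd each time.
Carrying on: A4 → B4.
Statement 5 starts on B4 and keeps the same exact contour: B4 E5 D#5 E5.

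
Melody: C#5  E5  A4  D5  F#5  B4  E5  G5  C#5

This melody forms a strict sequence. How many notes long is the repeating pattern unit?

3

Try groups of 3 (3 cells in 9 notes):
C#5 E5 A4 | D5 F#5 B4 | E5 G5 C#5
That's a consistent up a 2nd shift per cell, and no other grouping gives one.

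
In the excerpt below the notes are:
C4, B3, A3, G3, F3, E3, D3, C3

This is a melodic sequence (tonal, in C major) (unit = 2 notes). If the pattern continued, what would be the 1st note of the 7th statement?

E2

Grouping in 2s, the 1st note of each cell is C4, A3, F3, D3.
Carrying that down a 3rd forward: B2 → G2 → E2.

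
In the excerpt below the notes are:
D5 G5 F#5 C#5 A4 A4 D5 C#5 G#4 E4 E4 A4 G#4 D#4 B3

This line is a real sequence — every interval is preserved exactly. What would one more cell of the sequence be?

Unit = 5 notes; the statements start on D5, A4, E4, moving down a 4th each time.
So cell 4 is B3 E4 D#4 A#3 F#3.

B3 E4 D#4 A#3 F#3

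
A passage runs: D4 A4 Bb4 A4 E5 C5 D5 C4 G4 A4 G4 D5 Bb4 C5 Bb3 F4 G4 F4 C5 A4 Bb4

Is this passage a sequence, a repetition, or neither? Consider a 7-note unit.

Each 7-note cell is the previous one transposed down a 2nd.

sequence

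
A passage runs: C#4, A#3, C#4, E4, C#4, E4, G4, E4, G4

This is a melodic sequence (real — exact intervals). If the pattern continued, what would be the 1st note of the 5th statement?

With 3-note cells, note 1 of each statement runs C#4, E4, G4.
Carrying that up a 3rd forward: Bb4 → Db5.

Db5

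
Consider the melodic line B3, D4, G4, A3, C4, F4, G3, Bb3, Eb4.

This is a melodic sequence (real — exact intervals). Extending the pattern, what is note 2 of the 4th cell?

Ab3

Grouping in 3s, the 2nd note of each cell is D4, C4, Bb3.
Each moves down a 2nd; the next is Ab3.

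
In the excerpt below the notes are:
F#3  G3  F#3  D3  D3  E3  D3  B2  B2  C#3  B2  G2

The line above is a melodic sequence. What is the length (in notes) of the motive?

4

There are 12 notes; a 4-note unit gives 3 cells:
F#3 G3 F#3 D3 | D3 E3 D3 B2 | B2 C#3 B2 G2
Every group is a transposition down a 3rd of the one before; no shorter unit works.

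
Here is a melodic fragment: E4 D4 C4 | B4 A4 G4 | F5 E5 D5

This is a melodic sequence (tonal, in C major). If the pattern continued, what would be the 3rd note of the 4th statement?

With 3-note cells, note 3 of each statement runs C4, G4, D5.
One more up a 5th gives A5.

A5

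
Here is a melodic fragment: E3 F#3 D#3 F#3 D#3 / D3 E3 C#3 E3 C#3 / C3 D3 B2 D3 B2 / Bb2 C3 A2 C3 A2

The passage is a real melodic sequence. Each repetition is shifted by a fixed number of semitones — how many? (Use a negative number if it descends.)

With a 5-note motive the entries are E3, D3, C3, Bb2, each down a 2nd from the previous.
E3 to D3 spans -2 semitones.

-2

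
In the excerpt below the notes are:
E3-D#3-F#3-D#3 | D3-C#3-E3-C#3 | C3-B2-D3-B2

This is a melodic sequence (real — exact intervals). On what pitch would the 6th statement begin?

Taking 4-note groups, the heads are E3, D3, C3: the pattern moves down a 2nd.
Extending the heads down a 2nd: Bb2 → Ab2 → Gb2.

Gb2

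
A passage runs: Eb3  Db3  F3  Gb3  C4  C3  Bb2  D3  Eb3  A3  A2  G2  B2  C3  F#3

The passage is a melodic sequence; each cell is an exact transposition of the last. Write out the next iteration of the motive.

F#2 E2 G#2 A2 D#3

Taking 5-note groups, the heads are Eb3, C3, A2: the pattern moves down a 3rd.
Statement 4 starts on F#2 and keeps the same exact contour: F#2 E2 G#2 A2 D#3.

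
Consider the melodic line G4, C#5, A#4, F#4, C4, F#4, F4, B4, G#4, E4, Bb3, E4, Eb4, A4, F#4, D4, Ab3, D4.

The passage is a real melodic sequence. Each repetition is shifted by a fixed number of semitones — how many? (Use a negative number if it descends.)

The 6-note cells begin on G4, F4, Eb4 — each down a 2nd from the last.
G4 to F4 spans -2 semitones.

-2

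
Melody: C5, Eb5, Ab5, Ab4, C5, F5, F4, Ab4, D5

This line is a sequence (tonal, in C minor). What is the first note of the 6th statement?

G3

Taking 3-note groups, the heads are C5, Ab4, F4: the pattern moves down a 3rd.
Continuing: D4 → Bb3 → G3. Statement 6 starts on G3.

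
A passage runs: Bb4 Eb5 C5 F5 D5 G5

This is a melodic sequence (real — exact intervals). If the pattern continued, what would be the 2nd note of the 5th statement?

With 2-note cells, note 2 of each statement runs Eb5, F5, G5.
Carrying that up a 2nd forward: A5 → B5.

B5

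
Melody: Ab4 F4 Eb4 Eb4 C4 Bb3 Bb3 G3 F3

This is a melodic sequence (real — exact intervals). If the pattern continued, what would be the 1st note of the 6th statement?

With 3-note cells, note 1 of each statement runs Ab4, Eb4, Bb3.
Extending down a 4th: F3 → C3 → G2.

G2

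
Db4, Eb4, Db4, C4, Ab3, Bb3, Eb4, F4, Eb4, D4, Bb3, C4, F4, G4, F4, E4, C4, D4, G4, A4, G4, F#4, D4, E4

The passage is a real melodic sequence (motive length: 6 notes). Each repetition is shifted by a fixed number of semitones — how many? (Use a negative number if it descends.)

Taking 6-note groups, the heads are Db4, Eb4, F4, G4: the pattern moves up a 2nd.
Db4 to Eb4 spans +2 semitones.

2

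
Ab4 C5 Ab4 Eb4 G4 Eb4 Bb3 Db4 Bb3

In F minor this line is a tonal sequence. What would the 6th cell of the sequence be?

G2 Bb2 G2

Taking 3-note groups, the heads are Ab4, Eb4, Bb3: the pattern moves down a 4th.
Carrying on: F3 → C3 → G2.
Statement 6 starts on G2 and keeps the same diatonic contour: G2 Bb2 G2.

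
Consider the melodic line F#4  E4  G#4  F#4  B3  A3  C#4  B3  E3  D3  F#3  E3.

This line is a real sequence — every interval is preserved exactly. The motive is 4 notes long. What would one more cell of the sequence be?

Taking 4-note groups, the heads are F#4, B3, E3: the pattern moves down a 5th.
From A2 the exact shape gives A2 G2 B2 A2.

A2 G2 B2 A2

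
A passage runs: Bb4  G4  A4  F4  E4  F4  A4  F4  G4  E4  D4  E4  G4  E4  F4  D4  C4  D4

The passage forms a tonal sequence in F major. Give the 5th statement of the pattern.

The 6-note cells begin on Bb4, A4, G4 — each down a 2nd from the last.
Carrying on: F4 → E4.
Statement 5 starts on E4 and keeps the same diatonic contour: E4 C4 D4 Bb3 A3 Bb3.

E4 C4 D4 Bb3 A3 Bb3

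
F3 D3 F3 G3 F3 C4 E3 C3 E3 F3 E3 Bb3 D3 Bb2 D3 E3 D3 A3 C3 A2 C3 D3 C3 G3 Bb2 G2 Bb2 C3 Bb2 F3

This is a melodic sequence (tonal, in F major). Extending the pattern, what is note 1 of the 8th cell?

F2

The unit is 6 notes. Position-1 pitches of the 5 shown cells: F3, E3, D3, C3, Bb2.
Carrying that down a 2nd forward: A2 → G2 → F2.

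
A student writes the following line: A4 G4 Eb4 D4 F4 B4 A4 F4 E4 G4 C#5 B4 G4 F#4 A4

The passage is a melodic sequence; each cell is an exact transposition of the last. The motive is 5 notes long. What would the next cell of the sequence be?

D#5 C#5 A4 G#4 B4

Unit = 5 notes; the statements start on A4, B4, C#5, moving up a 2nd each time.
From D#5 the exact shape gives D#5 C#5 A4 G#4 B4.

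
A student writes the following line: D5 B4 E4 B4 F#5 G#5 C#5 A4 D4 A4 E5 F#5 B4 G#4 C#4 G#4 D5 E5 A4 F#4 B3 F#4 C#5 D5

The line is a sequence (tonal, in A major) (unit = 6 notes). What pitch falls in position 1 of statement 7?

E4

With 6-note cells, note 1 of each statement runs D5, C#5, B4, A4.
Each moves down a 2nd. Continuing: G#4 → F#4 → E4.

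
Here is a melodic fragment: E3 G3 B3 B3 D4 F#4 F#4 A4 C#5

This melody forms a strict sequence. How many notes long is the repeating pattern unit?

3

Try groups of 3 (3 cells in 9 notes):
E3 G3 B3 | B3 D4 F#4 | F#4 A4 C#5
That's a consistent up a 5th shift per cell, and no other grouping gives one.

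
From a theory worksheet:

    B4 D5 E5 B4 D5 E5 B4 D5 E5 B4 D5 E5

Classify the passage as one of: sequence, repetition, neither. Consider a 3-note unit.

repetition

Each 3-note cell is identical (B4 D5 E5), restated at the same pitch.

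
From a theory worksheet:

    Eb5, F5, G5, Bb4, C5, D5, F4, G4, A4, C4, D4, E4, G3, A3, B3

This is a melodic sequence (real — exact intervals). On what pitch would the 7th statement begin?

A2

With a 3-note motive the entries are Eb5, Bb4, F4, C4, G3, each down a 4th from the previous.
Continuing: D3 → A2. Statement 7 starts on A2.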